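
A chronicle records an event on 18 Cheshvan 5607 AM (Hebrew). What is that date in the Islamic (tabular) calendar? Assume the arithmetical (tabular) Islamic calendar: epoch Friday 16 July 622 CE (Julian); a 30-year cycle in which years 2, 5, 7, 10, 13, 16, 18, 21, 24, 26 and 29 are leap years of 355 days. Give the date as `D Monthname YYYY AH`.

18 Dhu al-Qa'dah 1262 AH

The source date corresponds to 7 November 1846 in the Gregorian calendar (JDN 2395608).
That day falls on 18 Dhu al-Qa'dah 1262 AH in the tabular Islamic calendar.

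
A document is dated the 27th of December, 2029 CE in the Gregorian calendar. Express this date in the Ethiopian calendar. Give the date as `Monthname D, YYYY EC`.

Both dates share Julian Day Number 2462498; in the Ethiopian calendar that is 18 Tahsas 2022 EC.

Tahsas 18, 2022 EC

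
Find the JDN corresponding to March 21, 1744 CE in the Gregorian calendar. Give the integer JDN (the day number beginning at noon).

JDN 2299161 is 15 October 1582 CE (Gregorian); the target day is +58962 days from there, so JDN = 2358123.

2358123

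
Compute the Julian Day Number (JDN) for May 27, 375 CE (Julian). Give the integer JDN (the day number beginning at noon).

1858173

Equivalently 28 May 375 (proleptic Gregorian).
JDN 2451545 is 1 January 2000 CE (Gregorian); the target day is −593372 days from there, so JDN = 1858173.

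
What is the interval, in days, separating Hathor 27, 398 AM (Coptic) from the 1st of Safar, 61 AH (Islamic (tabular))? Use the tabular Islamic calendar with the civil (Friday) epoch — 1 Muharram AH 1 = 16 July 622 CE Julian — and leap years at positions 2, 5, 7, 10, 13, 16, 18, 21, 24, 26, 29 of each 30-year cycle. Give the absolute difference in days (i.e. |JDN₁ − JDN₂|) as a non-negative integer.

388

First date → JDN 1970120; second date → JDN 1969732.
The interval is |1970120 − 1969732| = 388 days.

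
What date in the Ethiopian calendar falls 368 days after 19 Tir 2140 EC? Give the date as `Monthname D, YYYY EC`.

Tir 22, 2141 EC

JDN of 19 Tir 2140 EC = 2505629.
2505629 + 368 = 2505997.
JDN 2505997 in the Ethiopian calendar is Tir 22, 2141 EC.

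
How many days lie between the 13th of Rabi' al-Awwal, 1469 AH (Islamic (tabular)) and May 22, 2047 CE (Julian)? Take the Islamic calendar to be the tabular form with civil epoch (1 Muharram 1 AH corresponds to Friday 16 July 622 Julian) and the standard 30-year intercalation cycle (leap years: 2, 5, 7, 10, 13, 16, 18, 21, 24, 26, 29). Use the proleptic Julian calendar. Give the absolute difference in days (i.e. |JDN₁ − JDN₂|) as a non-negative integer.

145

First date → JDN 2468721; second date → JDN 2468866.
The interval is |2468721 − 2468866| = 145 days.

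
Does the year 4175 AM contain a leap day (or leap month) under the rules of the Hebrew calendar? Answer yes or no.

yes

Hebrew year 4175 is year 14 of its 19-year Metonic cycle; leap years are at positions 3, 6, 8, 11, 14, 17, 19, so it is a leap year (13 months).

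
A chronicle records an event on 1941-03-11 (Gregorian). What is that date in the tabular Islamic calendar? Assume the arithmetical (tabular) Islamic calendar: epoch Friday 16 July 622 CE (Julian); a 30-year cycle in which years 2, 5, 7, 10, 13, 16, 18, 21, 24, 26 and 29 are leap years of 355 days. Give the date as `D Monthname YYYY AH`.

Both dates share Julian Day Number 2430065; in the tabular Islamic calendar that is 12 Safar 1360 AH.

12 Safar 1360 AH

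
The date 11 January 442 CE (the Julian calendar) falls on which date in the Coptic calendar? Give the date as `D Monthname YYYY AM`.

16 Tobi 158 AM

The source date corresponds to 12 January 442 in the proleptic Gregorian calendar (JDN 1882509).
That day falls on 16 Tobi 158 AM in the Coptic calendar.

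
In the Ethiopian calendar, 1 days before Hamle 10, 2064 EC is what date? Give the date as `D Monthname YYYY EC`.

JDN of Hamle 10, 2064 EC = 2478041.
2478041 − 1 = 2478040.
JDN 2478040 in the Ethiopian calendar is 9 Hamle 2064 EC.

9 Hamle 2064 EC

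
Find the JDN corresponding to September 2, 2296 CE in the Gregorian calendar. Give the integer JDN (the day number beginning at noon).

2559902

JDN 2400001 is 17 November 1858 CE (Gregorian), MJD 0; the target day is +159901 days from there, so JDN = 2559902.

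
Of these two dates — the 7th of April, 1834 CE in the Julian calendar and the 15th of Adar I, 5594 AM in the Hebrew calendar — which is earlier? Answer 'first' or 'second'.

second

The two dates have Julian Day Numbers 2391023 and 2390969 respectively.
Since 2390969 < 2391023, the second date comes first.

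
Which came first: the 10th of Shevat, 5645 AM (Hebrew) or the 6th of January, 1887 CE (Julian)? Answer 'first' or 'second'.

Converting both to JDN: 2409568 vs 2410290; the smaller is the first.

first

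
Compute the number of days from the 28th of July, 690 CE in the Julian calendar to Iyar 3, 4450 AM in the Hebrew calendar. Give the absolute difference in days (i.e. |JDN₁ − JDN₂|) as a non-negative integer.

JDN of the first date = 1973289.
JDN of the second date = 1973188.
|1973188 − 1973289| = 101.

101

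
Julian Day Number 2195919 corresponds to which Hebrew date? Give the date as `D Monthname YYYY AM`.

JDN 2195919 is 13 February 1300 in the proleptic Gregorian calendar.
In the Hebrew calendar that day is 15 Adar I 5060 AM.

15 Adar I 5060 AM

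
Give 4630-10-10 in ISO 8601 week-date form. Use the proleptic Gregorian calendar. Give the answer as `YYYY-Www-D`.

The weekday is Sunday (ISO weekday 7).
That Sunday belongs to ISO week 40 of ISO year 4630.

4630-W40-7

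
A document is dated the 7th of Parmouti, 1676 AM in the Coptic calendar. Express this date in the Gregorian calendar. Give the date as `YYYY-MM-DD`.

1960-04-15

Julian Day Number of the source date = 2437040.
Converting JDN 2437040 to the Gregorian calendar gives 15 April 1960 CE.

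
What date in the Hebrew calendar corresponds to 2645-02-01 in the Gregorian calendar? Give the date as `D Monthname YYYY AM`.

Julian Day Number of the source date = 2687158.
Converting JDN 2687158 to the Hebrew calendar gives 13 Shevat 6405 AM.

13 Shevat 6405 AM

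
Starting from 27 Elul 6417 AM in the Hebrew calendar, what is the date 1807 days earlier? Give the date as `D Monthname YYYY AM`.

23 Tishrei 6413 AM

Counting 1807 days back from JDN 2691780 reaches JDN 2689973, which is 23 Tishrei 6413 AM.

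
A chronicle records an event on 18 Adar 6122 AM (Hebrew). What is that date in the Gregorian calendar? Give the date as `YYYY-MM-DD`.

2362-03-15

Both dates share Julian Day Number 2583836; in the Gregorian calendar that is 15 March 2362 CE.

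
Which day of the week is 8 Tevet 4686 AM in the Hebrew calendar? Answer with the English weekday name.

In the proleptic Gregorian calendar this is 1 January 926 (JDN 2059275).
2059275 ≡ 1 (mod 7); counting from Monday = 0 gives Tuesday.

Tuesday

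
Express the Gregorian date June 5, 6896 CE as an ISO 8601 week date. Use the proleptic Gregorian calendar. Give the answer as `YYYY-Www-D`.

6896-W23-2

The weekday is Tuesday (ISO weekday 2).
That Tuesday belongs to ISO week 23 of ISO year 6896.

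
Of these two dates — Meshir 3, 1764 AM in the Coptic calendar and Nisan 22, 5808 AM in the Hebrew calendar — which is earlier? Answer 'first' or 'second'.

First date → JDN 2469118; second date → JDN 2469172.
JDN 2469118 < JDN 2469172, so the first date is earlier.

first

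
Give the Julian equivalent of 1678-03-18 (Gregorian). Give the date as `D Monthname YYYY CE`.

The Julian–Gregorian offset here is 10 days (Julian trailing).
18 March 1678 Gregorian − 10 days → 8 March 1678 Julian.

8 March 1678 CE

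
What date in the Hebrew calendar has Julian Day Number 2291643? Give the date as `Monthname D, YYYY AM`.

The proleptic Gregorian equivalent of JDN 2291643 is 16 March 1562.
In the Hebrew calendar that day is Adar 29, 5322 AM.

Adar 29, 5322 AM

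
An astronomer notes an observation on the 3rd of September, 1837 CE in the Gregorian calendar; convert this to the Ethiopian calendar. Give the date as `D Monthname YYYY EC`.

Julian Day Number of the source date = 2392256.
Converting JDN 2392256 to the Ethiopian calendar gives 29 Nehase 1829 EC.

29 Nehase 1829 EC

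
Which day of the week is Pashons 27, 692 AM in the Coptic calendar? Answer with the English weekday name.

Monday

Equivalently 27 May 976 Gregorian, JDN 2077684.
2077684 ≡ 0 (mod 7); counting from Monday = 0 gives Monday.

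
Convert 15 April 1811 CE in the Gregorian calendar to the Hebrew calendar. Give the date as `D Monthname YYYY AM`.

Both dates share Julian Day Number 2382618; in the Hebrew calendar that is 21 Nisan 5571 AM.

21 Nisan 5571 AM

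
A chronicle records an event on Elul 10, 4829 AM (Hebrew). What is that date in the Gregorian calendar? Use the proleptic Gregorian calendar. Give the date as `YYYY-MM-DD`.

1069-09-05

Both dates share Julian Day Number 2111752; in the Gregorian calendar that is 5 September 1069 CE.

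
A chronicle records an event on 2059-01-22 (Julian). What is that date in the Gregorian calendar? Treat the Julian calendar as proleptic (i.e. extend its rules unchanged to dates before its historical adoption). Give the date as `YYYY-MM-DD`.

At this point the Julian calendar is 13 days behind the Gregorian.
22 January 2059 Julian + 13 days → 4 February 2059 Gregorian.

2059-02-04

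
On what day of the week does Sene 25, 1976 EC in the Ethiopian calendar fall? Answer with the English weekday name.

In the Gregorian calendar this is 2 July 1984 (JDN 2445884).
2445884 ≡ 0 (mod 7); counting from Monday = 0 gives Monday.

Monday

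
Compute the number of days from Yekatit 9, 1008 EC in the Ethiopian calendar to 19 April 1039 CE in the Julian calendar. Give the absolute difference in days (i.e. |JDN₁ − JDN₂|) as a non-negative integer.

JDN of the first date = 2092186.
JDN of the second date = 2100661.
|2100661 − 2092186| = 8475.

8475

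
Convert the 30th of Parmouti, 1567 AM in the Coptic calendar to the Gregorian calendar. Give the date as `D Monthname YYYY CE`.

7 May 1851 CE

Julian Day Number of the source date = 2397250.
Converting JDN 2397250 to the Gregorian calendar gives 7 May 1851 CE.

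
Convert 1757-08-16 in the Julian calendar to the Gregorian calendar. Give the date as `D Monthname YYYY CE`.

For dates in this range the Gregorian date is 11 days ahead of the Julian.
16 August 1757 Julian + 11 days → 27 August 1757 Gregorian.

27 August 1757 CE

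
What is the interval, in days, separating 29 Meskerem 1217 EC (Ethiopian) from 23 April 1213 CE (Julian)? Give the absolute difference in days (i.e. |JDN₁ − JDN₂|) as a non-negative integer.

4174

JDN of the first date = 2168393.
JDN of the second date = 2164219.
|2164219 − 2168393| = 4174.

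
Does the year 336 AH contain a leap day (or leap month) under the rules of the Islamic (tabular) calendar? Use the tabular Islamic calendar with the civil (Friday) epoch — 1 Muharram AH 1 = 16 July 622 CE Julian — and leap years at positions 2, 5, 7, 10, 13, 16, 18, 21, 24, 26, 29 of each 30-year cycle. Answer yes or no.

no

Year 336 AH is year 6 of its 30-year cycle; leap positions are 2, 5, 7, 10, 13, 16, 18, 21, 24, 26, 29, so it is a common year (354 days).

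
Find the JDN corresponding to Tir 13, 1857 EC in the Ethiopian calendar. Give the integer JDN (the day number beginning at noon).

Equivalently 20 January 1865 (Gregorian).
JDN 2451545 is 1 January 2000 CE (Gregorian); the target day is −49288 days from there, so JDN = 2402257.

2402257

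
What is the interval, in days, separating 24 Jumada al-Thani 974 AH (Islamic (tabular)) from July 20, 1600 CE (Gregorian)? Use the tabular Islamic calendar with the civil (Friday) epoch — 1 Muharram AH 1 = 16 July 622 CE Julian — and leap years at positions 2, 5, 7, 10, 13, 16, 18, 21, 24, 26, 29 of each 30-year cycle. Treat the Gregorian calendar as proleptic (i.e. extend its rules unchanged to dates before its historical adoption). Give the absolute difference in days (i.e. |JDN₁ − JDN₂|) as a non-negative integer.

First date → JDN 2293410; second date → JDN 2305649.
The interval is |2293410 − 2305649| = 12239 days.

12239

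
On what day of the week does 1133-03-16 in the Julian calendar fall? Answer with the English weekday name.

Thursday

Equivalently 23 March 1133 Gregorian, JDN 2134961.
Since JDN mod 7 = 3 (0 = Monday), the day is Thursday.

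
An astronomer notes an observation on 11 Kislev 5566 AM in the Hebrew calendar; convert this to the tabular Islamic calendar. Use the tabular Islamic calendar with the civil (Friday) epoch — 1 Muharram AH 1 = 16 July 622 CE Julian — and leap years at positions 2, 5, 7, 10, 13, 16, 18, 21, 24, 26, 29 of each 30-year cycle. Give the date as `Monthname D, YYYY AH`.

Both dates share Julian Day Number 2380658; in the tabular Islamic calendar that is 10 Ramadan 1220 AH.

Ramadan 10, 1220 AH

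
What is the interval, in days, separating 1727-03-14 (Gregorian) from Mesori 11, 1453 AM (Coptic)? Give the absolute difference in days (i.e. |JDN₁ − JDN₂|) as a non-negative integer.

First date → JDN 2351906; second date → JDN 2355713.
The interval is |2351906 − 2355713| = 3807 days.

3807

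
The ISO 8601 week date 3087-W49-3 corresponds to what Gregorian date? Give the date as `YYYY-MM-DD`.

3087-12-07

ISO week 1 of 3087 is the week containing the first Thursday of 3087.
Week 49, day 3 (Wednesday) lands on 3087-12-07.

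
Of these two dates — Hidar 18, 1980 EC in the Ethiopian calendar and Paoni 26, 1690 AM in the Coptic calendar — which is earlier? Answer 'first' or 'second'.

The two dates have Julian Day Numbers 2447128 and 2442232 respectively.
Since 2442232 < 2447128, the second date comes first.

second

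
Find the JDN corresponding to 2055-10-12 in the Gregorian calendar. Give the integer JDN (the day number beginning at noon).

JDN 2451545 is 1 January 2000 CE (Gregorian); the target day is +20373 days from there, so JDN = 2471918.

2471918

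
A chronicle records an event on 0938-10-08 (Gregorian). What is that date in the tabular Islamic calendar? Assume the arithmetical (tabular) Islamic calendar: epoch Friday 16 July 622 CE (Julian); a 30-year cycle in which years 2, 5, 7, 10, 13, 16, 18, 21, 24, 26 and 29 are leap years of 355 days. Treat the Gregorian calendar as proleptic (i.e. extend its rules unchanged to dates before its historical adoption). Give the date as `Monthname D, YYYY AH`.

Julian Day Number of the source date = 2063938.
Converting JDN 2063938 to the tabular Islamic calendar gives 5 Dhu al-Hijjah 326 AH.

Dhu al-Hijjah 5, 326 AH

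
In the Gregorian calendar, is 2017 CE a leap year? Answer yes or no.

2017 is not divisible by 4, so it is a common year.

no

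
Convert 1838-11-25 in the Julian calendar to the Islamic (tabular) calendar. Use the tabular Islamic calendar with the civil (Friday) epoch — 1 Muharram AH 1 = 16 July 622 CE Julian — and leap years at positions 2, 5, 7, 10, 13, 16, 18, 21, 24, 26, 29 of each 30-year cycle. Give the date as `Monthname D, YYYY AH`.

Both dates share Julian Day Number 2392716; in the tabular Islamic calendar that is 20 Ramadan 1254 AH.

Ramadan 20, 1254 AH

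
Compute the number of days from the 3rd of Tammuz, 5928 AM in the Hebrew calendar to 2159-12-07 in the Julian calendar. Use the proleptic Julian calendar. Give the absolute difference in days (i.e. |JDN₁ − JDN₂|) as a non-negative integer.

JDN of the first date = 2513096.
JDN of the second date = 2509973.
|2509973 − 2513096| = 3123.

3123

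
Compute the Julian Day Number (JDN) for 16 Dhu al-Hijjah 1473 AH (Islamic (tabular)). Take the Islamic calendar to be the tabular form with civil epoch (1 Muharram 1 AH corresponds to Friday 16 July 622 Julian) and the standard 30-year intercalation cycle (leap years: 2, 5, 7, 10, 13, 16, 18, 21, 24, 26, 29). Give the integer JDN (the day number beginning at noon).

2470408

In the Gregorian calendar the same day is 24 August 2051.
JDN 2299161 is 15 October 1582 CE (Gregorian); the target day is +171247 days from there, so JDN = 2470408.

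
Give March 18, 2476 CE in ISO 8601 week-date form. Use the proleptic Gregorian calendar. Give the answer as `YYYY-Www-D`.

2476-W12-3

The weekday is Wednesday (ISO weekday 3).
That Wednesday belongs to ISO week 12 of ISO year 2476.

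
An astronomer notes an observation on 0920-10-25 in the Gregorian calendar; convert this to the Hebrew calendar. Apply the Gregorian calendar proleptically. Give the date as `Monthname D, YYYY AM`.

Cheshvan 5, 4681 AM

Julian Day Number of the source date = 2057381.
Converting JDN 2057381 to the Hebrew calendar gives 5 Cheshvan 4681 AM.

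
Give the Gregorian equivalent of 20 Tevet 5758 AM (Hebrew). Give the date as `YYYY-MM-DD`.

Julian Day Number of the source date = 2450832.
Converting JDN 2450832 to the Gregorian calendar gives 18 January 1998 CE.

1998-01-18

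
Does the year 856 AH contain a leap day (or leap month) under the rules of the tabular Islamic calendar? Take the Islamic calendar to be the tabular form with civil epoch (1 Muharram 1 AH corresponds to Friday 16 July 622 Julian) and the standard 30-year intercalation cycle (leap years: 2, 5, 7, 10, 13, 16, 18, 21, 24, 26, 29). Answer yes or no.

yes

Year 856 AH is year 16 of its 30-year cycle; leap positions are 2, 5, 7, 10, 13, 16, 18, 21, 24, 26, 29, so it is a leap year (355 days).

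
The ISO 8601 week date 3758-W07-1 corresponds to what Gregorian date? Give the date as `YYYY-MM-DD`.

3758-02-13

ISO week 1 of 3758 is the week containing the first Thursday of 3758.
Week 7, day 1 (Monday) lands on 3758-02-13.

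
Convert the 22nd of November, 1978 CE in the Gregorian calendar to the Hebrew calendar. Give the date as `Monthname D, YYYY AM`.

Cheshvan 22, 5739 AM

Both dates share Julian Day Number 2443835; in the Hebrew calendar that is 22 Cheshvan 5739 AM.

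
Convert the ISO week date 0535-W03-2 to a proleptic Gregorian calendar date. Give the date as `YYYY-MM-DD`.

0535-01-18

ISO week 1 of 535 is the week containing the first Thursday of 535.
Week 3, day 2 (Tuesday) lands on 0535-01-18.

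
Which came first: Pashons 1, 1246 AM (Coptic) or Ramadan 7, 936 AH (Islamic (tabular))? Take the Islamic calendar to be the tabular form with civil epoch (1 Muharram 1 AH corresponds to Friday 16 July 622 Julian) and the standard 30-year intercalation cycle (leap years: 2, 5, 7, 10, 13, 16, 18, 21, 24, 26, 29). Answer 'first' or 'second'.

first

The two dates have Julian Day Numbers 2280006 and 2280015 respectively.
Since 2280006 < 2280015, the first date comes first.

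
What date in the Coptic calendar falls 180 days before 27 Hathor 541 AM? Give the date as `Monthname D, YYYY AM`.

JDN of 27 Hathor 541 AM = 2022351.
2022351 − 180 = 2022171.
JDN 2022171 in the Coptic calendar is Paoni 2, 540 AM.

Paoni 2, 540 AM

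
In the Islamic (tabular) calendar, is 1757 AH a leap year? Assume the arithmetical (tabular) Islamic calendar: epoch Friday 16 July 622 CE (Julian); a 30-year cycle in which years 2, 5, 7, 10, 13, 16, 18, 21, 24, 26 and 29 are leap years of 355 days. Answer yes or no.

no

Year 1757 AH is year 17 of its 30-year cycle; leap positions are 2, 5, 7, 10, 13, 16, 18, 21, 24, 26, 29, so it is a common year (354 days).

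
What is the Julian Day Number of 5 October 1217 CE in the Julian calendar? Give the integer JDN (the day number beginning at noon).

In the proleptic Gregorian calendar the same day is 12 October 1217.
JDN 2400001 is 17 November 1858 CE (Gregorian), MJD 0; the target day is −234156 days from there, so JDN = 2165845.

2165845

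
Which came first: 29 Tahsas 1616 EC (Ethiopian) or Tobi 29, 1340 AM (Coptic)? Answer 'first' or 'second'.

first

Converting both to JDN: 2314218 vs 2314248; the smaller is the first.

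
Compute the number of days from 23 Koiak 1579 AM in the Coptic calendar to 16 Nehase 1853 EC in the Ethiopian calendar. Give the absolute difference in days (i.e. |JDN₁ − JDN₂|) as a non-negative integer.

JDN of the first date = 2401506.
JDN of the second date = 2401009.
|2401009 − 2401506| = 497.

497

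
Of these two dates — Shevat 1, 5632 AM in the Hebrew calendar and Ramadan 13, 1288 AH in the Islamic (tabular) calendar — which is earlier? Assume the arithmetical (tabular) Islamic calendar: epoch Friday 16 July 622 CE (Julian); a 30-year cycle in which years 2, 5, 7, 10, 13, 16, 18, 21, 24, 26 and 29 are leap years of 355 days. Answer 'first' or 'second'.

second

The two dates have Julian Day Numbers 2404804 and 2404758 respectively.
Since 2404758 < 2404804, the second date comes first.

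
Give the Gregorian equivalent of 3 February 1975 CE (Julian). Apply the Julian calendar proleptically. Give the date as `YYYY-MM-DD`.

1975-02-16

For dates in this range the Gregorian date is 13 days ahead of the Julian.
3 February 1975 Julian + 13 days → 16 February 1975 Gregorian.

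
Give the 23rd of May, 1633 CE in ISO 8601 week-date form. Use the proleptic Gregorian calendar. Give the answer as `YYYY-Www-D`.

1633-W21-1

The weekday is Monday (ISO weekday 1).
That Monday belongs to ISO week 21 of ISO year 1633.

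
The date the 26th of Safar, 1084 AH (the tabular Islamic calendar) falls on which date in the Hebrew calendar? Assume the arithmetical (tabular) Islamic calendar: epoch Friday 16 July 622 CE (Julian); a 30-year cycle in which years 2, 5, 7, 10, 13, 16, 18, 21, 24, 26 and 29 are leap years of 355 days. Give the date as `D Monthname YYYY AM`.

The source date corresponds to 12 June 1673 in the Gregorian calendar (JDN 2332274).
That day falls on 28 Sivan 5433 AM in the Hebrew calendar.

28 Sivan 5433 AM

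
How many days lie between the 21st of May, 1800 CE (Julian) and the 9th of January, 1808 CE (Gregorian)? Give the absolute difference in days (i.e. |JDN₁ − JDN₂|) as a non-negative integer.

2777

First date → JDN 2378649; second date → JDN 2381426.
The interval is |2378649 − 2381426| = 2777 days.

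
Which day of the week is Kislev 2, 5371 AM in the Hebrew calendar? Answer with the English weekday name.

In the Gregorian calendar this is 18 November 1610 (JDN 2309422).
2309422 ≡ 3 (mod 7); counting from Monday = 0 gives Thursday.

Thursday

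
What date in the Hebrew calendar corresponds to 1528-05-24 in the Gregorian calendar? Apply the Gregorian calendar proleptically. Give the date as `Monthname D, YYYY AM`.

Iyar 25, 5288 AM

Both dates share Julian Day Number 2279294; in the Hebrew calendar that is 25 Iyar 5288 AM.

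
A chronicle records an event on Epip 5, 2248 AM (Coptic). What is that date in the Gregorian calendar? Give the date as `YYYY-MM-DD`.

Julian Day Number of the source date = 2646051.
Converting JDN 2646051 to the Gregorian calendar gives 16 July 2532 CE.

2532-07-16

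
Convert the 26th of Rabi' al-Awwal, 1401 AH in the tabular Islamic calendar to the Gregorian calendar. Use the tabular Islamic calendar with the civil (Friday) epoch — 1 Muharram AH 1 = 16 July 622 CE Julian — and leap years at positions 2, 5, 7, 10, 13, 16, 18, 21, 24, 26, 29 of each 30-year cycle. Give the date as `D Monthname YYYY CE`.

Julian Day Number of the source date = 2444637.
Converting JDN 2444637 to the Gregorian calendar gives 1 February 1981 CE.

1 February 1981 CE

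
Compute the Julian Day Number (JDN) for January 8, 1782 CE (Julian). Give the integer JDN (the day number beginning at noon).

In the Gregorian calendar the same day is 19 January 1782.
JDN 2299161 is 15 October 1582 CE (Gregorian); the target day is +72780 days from there, so JDN = 2371941.

2371941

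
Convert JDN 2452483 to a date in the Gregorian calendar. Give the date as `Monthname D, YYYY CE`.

Counting from JDN 2299161 = 15 Oct 1582 gives an offset of 153322 days.

July 27, 2002 CE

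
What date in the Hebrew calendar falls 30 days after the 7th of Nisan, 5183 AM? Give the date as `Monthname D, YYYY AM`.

Iyar 7, 5183 AM

Counting 30 days forward from JDN 2240886 reaches JDN 2240916, which is Iyar 7, 5183 AM.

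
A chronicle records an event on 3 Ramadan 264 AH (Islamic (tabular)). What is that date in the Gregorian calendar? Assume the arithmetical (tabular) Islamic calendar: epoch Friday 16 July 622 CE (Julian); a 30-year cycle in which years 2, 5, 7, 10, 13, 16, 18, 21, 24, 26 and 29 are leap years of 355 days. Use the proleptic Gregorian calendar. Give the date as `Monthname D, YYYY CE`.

Julian Day Number of the source date = 2041876.
Converting JDN 2041876 to the Gregorian calendar gives 13 May 878 CE.

May 13, 878 CE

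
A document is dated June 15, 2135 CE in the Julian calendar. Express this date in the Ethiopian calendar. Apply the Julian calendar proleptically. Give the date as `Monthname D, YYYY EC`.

The source date corresponds to 29 June 2135 in the Gregorian calendar (JDN 2501032).
That day falls on 21 Sene 2127 EC in the Ethiopian calendar.

Sene 21, 2127 EC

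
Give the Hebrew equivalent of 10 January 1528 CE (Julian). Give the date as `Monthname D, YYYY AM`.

Shevat 19, 5288 AM

Both dates share Julian Day Number 2279169; in the Hebrew calendar that is 19 Shevat 5288 AM.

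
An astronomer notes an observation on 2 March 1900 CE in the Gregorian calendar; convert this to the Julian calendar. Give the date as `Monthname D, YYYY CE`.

At this point the Julian calendar is 12 days behind the Gregorian.
2 March 1900 Gregorian − 12 days → 18 February 1900 Julian.

February 18, 1900 CE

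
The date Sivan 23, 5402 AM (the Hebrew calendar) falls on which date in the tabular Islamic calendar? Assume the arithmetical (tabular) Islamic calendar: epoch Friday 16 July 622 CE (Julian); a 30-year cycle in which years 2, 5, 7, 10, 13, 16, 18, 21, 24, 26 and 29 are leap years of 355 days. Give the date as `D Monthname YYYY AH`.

23 Rabi' al-Awwal 1052 AH

Julian Day Number of the source date = 2320960.
Converting JDN 2320960 to the tabular Islamic calendar gives 23 Rabi' al-Awwal 1052 AH.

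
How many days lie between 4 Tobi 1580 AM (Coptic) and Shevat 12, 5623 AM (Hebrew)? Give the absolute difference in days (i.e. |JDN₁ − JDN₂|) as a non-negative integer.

First date → JDN 2401883; second date → JDN 2401538.
The interval is |2401883 − 2401538| = 345 days.

345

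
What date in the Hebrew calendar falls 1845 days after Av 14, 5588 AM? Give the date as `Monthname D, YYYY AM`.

Av 28, 5593 AM

JDN of Av 14, 5588 AM = 2388929.
2388929 + 1845 = 2390774.
JDN 2390774 in the Hebrew calendar is Av 28, 5593 AM.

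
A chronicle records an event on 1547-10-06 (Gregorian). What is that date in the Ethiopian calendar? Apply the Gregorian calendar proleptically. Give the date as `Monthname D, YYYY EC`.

Meskerem 28, 1540 EC

Both dates share Julian Day Number 2286368; in the Ethiopian calendar that is 28 Meskerem 1540 EC.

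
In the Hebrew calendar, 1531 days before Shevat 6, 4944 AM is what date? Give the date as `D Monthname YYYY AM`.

11 Kislev 4940 AM

Counting 1531 days back from JDN 2153534 reaches JDN 2152003, which is 11 Kislev 4940 AM.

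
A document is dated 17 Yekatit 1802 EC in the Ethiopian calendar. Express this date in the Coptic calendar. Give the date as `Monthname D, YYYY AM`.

Meshir 17, 1526 AM

Both dates share Julian Day Number 2382202; in the Coptic calendar that is 17 Meshir 1526 AM.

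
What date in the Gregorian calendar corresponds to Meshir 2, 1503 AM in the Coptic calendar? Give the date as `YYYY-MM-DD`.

1787-02-07

Both dates share Julian Day Number 2373786; in the Gregorian calendar that is 7 February 1787 CE.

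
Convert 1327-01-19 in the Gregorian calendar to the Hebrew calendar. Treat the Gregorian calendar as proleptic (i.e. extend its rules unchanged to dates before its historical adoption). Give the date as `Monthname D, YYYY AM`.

Shevat 18, 5087 AM

Both dates share Julian Day Number 2205755; in the Hebrew calendar that is 18 Shevat 5087 AM.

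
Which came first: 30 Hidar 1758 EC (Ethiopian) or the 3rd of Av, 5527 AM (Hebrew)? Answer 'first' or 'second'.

first

The two dates have Julian Day Numbers 2366054 and 2366653 respectively.
Since 2366054 < 2366653, the first date comes first.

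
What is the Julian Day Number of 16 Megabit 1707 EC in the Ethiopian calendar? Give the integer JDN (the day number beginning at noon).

In the Gregorian calendar the same day is 23 March 1715.
JDN 2451545 is 1 January 2000 CE (Gregorian); the target day is −104013 days from there, so JDN = 2347532.

2347532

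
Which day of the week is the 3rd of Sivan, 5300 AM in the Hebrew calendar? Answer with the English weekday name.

Sunday

This is JDN 2283672 (19 May 1540 Gregorian).
JDN 2283672 mod 7 = 6, and JDN 0 was a Monday, so this is a Sunday.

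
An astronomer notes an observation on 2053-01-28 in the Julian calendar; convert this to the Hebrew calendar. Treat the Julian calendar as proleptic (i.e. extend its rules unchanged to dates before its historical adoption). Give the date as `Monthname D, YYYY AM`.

The source date corresponds to 10 February 2053 in the Gregorian calendar (JDN 2470944).
That day falls on 22 Shevat 5813 AM in the Hebrew calendar.

Shevat 22, 5813 AM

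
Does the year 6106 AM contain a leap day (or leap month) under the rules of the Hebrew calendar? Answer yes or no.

Hebrew year 6106 is year 7 of its 19-year Metonic cycle; leap years are at positions 3, 6, 8, 11, 14, 17, 19, so it is a common year (12 months).

no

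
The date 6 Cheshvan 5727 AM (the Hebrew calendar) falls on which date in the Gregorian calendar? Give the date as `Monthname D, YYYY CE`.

October 20, 1966 CE

Both dates share Julian Day Number 2439419; in the Gregorian calendar that is 20 October 1966 CE.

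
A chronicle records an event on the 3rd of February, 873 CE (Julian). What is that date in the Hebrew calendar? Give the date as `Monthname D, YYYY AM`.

The source date corresponds to 7 February 873 in the proleptic Gregorian calendar (JDN 2039955).
That day falls on 2 Adar 4633 AM in the Hebrew calendar.

Adar 2, 4633 AM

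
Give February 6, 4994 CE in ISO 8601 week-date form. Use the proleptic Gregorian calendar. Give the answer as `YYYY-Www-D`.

4994-W06-4

The weekday is Thursday (ISO weekday 4).
That Thursday belongs to ISO week 6 of ISO year 4994.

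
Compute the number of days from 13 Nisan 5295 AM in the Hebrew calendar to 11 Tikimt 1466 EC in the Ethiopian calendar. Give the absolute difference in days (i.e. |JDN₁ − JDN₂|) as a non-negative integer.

22441

JDN of the first date = 2281793.
JDN of the second date = 2259352.
|2259352 − 2281793| = 22441.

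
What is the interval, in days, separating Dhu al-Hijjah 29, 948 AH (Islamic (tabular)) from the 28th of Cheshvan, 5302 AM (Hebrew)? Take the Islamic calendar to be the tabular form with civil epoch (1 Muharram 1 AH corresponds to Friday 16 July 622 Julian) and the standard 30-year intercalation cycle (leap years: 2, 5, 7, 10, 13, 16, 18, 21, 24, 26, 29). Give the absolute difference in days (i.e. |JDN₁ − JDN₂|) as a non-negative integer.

148

JDN of the first date = 2284378.
JDN of the second date = 2284230.
|2284230 − 2284378| = 148.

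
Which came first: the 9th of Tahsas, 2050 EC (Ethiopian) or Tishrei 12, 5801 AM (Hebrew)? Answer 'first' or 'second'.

The two dates have Julian Day Numbers 2472716 and 2466417 respectively.
Since 2466417 < 2472716, the second date comes first.

second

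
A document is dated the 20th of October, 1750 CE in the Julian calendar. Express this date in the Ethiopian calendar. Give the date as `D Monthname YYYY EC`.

23 Tikimt 1743 EC

Both dates share Julian Day Number 2360538; in the Ethiopian calendar that is 23 Tikimt 1743 EC.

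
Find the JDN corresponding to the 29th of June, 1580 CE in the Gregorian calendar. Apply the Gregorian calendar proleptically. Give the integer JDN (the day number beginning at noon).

2298323

JDN 2299161 is 15 October 1582 CE (Gregorian); the target day is −838 days from there, so JDN = 2298323.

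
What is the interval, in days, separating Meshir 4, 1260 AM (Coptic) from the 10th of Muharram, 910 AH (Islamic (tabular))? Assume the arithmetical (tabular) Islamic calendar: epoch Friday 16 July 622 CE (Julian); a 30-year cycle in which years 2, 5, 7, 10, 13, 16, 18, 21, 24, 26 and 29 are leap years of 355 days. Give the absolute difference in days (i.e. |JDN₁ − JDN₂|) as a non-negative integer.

14465

First date → JDN 2285033; second date → JDN 2270568.
The interval is |2285033 − 2270568| = 14465 days.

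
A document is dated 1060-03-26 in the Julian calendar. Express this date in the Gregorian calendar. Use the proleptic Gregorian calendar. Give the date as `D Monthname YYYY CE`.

The Julian–Gregorian offset here is 6 days (Julian trailing).
26 March 1060 Julian + 6 days → 1 April 1060 Gregorian.

1 April 1060 CE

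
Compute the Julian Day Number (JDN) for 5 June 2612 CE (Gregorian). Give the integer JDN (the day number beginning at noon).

2675229

JDN 2451545 is 1 January 2000 CE (Gregorian); the target day is +223684 days from there, so JDN = 2675229.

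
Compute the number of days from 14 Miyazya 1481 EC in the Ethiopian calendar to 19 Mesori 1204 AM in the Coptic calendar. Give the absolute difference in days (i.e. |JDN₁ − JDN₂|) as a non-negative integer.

240

JDN of the first date = 2265014.
JDN of the second date = 2264774.
|2264774 − 2265014| = 240.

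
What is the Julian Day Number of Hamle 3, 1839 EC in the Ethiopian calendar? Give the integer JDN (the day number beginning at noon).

Equivalently 9 July 1847 (Gregorian).
JDN 2451545 is 1 January 2000 CE (Gregorian); the target day is −55693 days from there, so JDN = 2395852.

2395852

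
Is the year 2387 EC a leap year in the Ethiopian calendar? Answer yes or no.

yes

2387 mod 4 = 3; in the Ethiopian calendar a year is leap when year mod 4 = 3, so it is a leap year.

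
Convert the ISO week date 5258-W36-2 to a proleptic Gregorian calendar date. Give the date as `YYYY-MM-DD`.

5258-09-03

ISO week 1 of 5258 is the week containing the first Thursday of 5258.
Week 36, day 2 (Tuesday) lands on 5258-09-03.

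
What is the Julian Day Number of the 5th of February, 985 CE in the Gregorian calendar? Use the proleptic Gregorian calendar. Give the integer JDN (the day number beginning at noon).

2080860

JDN 2400001 is 17 November 1858 CE (Gregorian), MJD 0; the target day is −319141 days from there, so JDN = 2080860.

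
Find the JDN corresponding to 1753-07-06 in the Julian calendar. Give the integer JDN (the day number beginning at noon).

2361528

In the Gregorian calendar the same day is 17 July 1753.
JDN 2400001 is 17 November 1858 CE (Gregorian), MJD 0; the target day is −38473 days from there, so JDN = 2361528.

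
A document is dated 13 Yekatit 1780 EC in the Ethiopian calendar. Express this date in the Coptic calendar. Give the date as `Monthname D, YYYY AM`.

Both dates share Julian Day Number 2374163; in the Coptic calendar that is 13 Meshir 1504 AM.

Meshir 13, 1504 AM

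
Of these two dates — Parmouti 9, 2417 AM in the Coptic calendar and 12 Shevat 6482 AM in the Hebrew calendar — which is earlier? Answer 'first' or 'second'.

first

First date → JDN 2707692; second date → JDN 2715270.
JDN 2707692 < JDN 2715270, so the first date is earlier.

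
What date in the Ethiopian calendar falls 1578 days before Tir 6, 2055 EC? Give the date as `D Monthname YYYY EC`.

JDN of Tir 6, 2055 EC = 2474569.
2474569 − 1578 = 2472991.
JDN 2472991 in the Ethiopian calendar is 9 Meskerem 2051 EC.

9 Meskerem 2051 EC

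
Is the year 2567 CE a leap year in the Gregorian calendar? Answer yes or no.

no

2567 is not divisible by 4, so it is a common year.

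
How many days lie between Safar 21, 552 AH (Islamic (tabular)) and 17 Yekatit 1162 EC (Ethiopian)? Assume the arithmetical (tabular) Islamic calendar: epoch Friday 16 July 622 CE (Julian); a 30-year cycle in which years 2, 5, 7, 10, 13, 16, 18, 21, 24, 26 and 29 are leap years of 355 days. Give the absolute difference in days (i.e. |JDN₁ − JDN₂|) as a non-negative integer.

JDN of the first date = 2143746.
JDN of the second date = 2148442.
|2148442 − 2143746| = 4696.

4696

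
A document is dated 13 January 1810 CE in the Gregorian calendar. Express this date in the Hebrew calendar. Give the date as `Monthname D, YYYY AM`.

Both dates share Julian Day Number 2382161; in the Hebrew calendar that is 8 Shevat 5570 AM.

Shevat 8, 5570 AM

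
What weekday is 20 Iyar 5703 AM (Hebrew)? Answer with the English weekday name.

In the Gregorian calendar this is 25 May 1943 (JDN 2430870).
JDN 2430870 mod 7 = 1, and JDN 0 was a Monday, so this is a Tuesday.

Tuesday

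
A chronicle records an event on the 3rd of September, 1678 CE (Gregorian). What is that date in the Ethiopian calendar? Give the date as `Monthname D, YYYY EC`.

Julian Day Number of the source date = 2334183.
Converting JDN 2334183 to the Ethiopian calendar gives 1 Pagume 1670 EC.

Pagume 1, 1670 EC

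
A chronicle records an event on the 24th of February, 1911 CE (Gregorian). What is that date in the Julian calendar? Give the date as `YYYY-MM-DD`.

1911-02-11

The Julian–Gregorian offset here is 13 days (Julian trailing).
24 February 1911 Gregorian − 13 days → 11 February 1911 Julian.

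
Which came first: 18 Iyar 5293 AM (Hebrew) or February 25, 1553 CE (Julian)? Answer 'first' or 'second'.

first

The two dates have Julian Day Numbers 2281119 and 2288347 respectively.
Since 2281119 < 2288347, the first date comes first.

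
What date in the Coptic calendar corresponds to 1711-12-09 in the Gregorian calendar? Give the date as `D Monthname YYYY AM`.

1 Koiak 1428 AM

Both dates share Julian Day Number 2346332; in the Coptic calendar that is 1 Koiak 1428 AM.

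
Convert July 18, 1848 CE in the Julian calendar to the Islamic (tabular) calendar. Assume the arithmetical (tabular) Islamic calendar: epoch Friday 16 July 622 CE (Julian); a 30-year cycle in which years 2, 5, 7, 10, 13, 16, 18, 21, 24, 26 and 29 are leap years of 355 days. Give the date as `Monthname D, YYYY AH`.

Julian Day Number of the source date = 2396239.
Converting JDN 2396239 to the tabular Islamic calendar gives 28 Sha'ban 1264 AH.

Sha'ban 28, 1264 AH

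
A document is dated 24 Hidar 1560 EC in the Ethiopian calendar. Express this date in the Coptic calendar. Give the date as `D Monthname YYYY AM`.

Julian Day Number of the source date = 2293729.
Converting JDN 2293729 to the Coptic calendar gives 24 Hathor 1284 AM.

24 Hathor 1284 AM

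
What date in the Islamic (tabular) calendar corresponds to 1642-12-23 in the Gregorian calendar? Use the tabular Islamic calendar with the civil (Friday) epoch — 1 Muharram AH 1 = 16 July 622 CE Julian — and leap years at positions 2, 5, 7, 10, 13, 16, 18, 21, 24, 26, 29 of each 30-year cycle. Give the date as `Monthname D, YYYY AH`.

Julian Day Number of the source date = 2321145.
Converting JDN 2321145 to the tabular Islamic calendar gives 1 Shawwal 1052 AH.

Shawwal 1, 1052 AH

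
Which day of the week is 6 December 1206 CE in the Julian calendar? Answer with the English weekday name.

This is JDN 2161889 (13 December 1206 Gregorian).
2161889 ≡ 2 (mod 7); counting from Monday = 0 gives Wednesday.

Wednesday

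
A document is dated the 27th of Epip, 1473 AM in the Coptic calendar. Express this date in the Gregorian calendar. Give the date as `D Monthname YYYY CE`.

1 August 1757 CE

Julian Day Number of the source date = 2363004.
Converting JDN 2363004 to the Gregorian calendar gives 1 August 1757 CE.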